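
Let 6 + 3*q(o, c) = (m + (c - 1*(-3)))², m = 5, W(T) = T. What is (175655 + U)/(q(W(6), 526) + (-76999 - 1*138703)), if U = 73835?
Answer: -124745/60326 ≈ -2.0678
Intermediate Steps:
q(o, c) = -2 + (8 + c)²/3 (q(o, c) = -2 + (5 + (c - 1*(-3)))²/3 = -2 + (5 + (c + 3))²/3 = -2 + (5 + (3 + c))²/3 = -2 + (8 + c)²/3)
(175655 + U)/(q(W(6), 526) + (-76999 - 1*138703)) = (175655 + 73835)/((-2 + (8 + 526)²/3) + (-76999 - 1*138703)) = 249490/((-2 + (⅓)*534²) + (-76999 - 138703)) = 249490/((-2 + (⅓)*285156) - 215702) = 249490/((-2 + 95052) - 215702) = 249490/(95050 - 215702) = 249490/(-120652) = 249490*(-1/120652) = -124745/60326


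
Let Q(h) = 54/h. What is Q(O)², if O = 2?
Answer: 729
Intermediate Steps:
Q(O)² = (54/2)² = (54*(½))² = 27² = 729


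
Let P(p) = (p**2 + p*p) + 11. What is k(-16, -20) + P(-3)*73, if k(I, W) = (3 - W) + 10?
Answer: 2150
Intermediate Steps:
P(p) = 11 + 2*p**2 (P(p) = (p**2 + p**2) + 11 = 2*p**2 + 11 = 11 + 2*p**2)
k(I, W) = 13 - W
k(-16, -20) + P(-3)*73 = (13 - 1*(-20)) + (11 + 2*(-3)**2)*73 = (13 + 20) + (11 + 2*9)*73 = 33 + (11 + 18)*73 = 33 + 29*73 = 33 + 2117 = 2150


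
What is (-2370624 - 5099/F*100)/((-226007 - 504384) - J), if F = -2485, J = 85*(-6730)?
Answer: 1178098148/78695477 ≈ 14.970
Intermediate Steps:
J = -572050
(-2370624 - 5099/F*100)/((-226007 - 504384) - J) = (-2370624 - 5099/(-2485)*100)/((-226007 - 504384) - 1*(-572050)) = (-2370624 - 5099*(-1/2485)*100)/(-730391 + 572050) = (-2370624 + (5099/2485)*100)/(-158341) = (-2370624 + 101980/497)*(-1/158341) = -1178098148/497*(-1/158341) = 1178098148/78695477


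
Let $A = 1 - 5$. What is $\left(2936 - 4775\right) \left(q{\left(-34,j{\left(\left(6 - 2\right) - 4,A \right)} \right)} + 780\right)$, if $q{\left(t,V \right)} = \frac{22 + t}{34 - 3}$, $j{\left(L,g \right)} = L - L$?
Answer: $- \frac{44444952}{31} \approx -1.4337 \cdot 10^{6}$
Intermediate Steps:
$A = -4$
$j{\left(L,g \right)} = 0$
$q{\left(t,V \right)} = \frac{22}{31} + \frac{t}{31}$ ($q{\left(t,V \right)} = \frac{22 + t}{31} = \left(22 + t\right) \frac{1}{31} = \frac{22}{31} + \frac{t}{31}$)
$\left(2936 - 4775\right) \left(q{\left(-34,j{\left(\left(6 - 2\right) - 4,A \right)} \right)} + 780\right) = \left(2936 - 4775\right) \left(\left(\frac{22}{31} + \frac{1}{31} \left(-34\right)\right) + 780\right) = - 1839 \left(\left(\frac{22}{31} - \frac{34}{31}\right) + 780\right) = - 1839 \left(- \frac{12}{31} + 780\right) = \left(-1839\right) \frac{24168}{31} = - \frac{44444952}{31}$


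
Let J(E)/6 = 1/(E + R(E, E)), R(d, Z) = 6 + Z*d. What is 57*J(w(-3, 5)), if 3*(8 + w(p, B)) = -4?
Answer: 1539/377 ≈ 4.0822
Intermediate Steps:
w(p, B) = -28/3 (w(p, B) = -8 + (1/3)*(-4) = -8 - 4/3 = -28/3)
J(E) = 6/(6 + E + E**2) (J(E) = 6/(E + (6 + E*E)) = 6/(E + (6 + E**2)) = 6/(6 + E + E**2))
57*J(w(-3, 5)) = 57*(6/(6 - 28/3 + (-28/3)**2)) = 57*(6/(6 - 28/3 + 784/9)) = 57*(6/(754/9)) = 57*(6*(9/754)) = 57*(27/377) = 1539/377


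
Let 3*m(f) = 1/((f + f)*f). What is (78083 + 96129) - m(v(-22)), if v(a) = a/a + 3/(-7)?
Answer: 16724303/96 ≈ 1.7421e+5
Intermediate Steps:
v(a) = 4/7 (v(a) = 1 + 3*(-1/7) = 1 - 3/7 = 4/7)
m(f) = 1/(6*f**2) (m(f) = (1/((f + f)*f))/3 = (1/(((2*f))*f))/3 = ((1/(2*f))/f)/3 = (1/(2*f**2))/3 = 1/(6*f**2))
(78083 + 96129) - m(v(-22)) = (78083 + 96129) - 1/(6*(4/7)**2) = 174212 - 49/(6*16) = 174212 - 1*49/96 = 174212 - 49/96 = 16724303/96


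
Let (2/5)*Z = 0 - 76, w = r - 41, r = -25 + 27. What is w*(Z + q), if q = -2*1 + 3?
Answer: 7371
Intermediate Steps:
q = 1 (q = -2 + 3 = 1)
r = 2
w = -39 (w = 2 - 41 = -39)
Z = -190 (Z = 5*(0 - 76)/2 = (5/2)*(-76) = -190)
w*(Z + q) = -39*(-190 + 1) = -39*(-189) = 7371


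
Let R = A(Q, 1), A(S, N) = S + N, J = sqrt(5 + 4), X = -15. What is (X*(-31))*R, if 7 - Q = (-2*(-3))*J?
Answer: -4650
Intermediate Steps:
J = 3 (J = sqrt(9) = 3)
Q = -11 (Q = 7 - (-2*(-3))*3 = 7 - 6*3 = 7 - 1*18 = 7 - 18 = -11)
A(S, N) = N + S
R = -10 (R = 1 - 11 = -10)
(X*(-31))*R = -15*(-31)*(-10) = 465*(-10) = -4650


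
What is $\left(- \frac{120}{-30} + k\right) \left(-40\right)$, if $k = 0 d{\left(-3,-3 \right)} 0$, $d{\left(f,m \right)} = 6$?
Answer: $-160$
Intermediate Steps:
$k = 0$ ($k = 0 \cdot 6 \cdot 0 = 0 \cdot 0 = 0$)
$\left(- \frac{120}{-30} + k\right) \left(-40\right) = \left(- \frac{120}{-30} + 0\right) \left(-40\right) = \left(\left(-120\right) \left(- \frac{1}{30}\right) + 0\right) \left(-40\right) = \left(4 + 0\right) \left(-40\right) = 4 \left(-40\right) = -160$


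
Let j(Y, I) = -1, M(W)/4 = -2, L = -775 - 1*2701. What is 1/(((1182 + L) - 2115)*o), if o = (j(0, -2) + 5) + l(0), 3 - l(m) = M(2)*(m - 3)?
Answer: 1/74953 ≈ 1.3342e-5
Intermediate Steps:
L = -3476 (L = -775 - 2701 = -3476)
M(W) = -8 (M(W) = 4*(-2) = -8)
l(m) = -21 + 8*m (l(m) = 3 - (-8)*(m - 3) = 3 - (-8)*(-3 + m) = 3 - (24 - 8*m) = 3 + (-24 + 8*m) = -21 + 8*m)
o = -17 (o = (-1 + 5) + (-21 + 8*0) = 4 + (-21 + 0) = 4 - 21 = -17)
1/(((1182 + L) - 2115)*o) = 1/(((1182 - 3476) - 2115)*(-17)) = 1/((-2294 - 2115)*(-17)) = 1/(-4409*(-17)) = 1/74953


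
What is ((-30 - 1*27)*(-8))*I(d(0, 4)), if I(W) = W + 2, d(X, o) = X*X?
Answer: 912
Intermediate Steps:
d(X, o) = X²
I(W) = 2 + W
((-30 - 1*27)*(-8))*I(d(0, 4)) = ((-30 - 1*27)*(-8))*(2 + 0²) = ((-30 - 27)*(-8))*(2 + 0) = -57*(-8)*2 = 456*2 = 912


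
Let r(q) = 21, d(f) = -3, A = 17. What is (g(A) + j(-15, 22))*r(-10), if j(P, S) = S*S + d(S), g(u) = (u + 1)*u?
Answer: 16527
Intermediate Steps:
g(u) = u*(1 + u) (g(u) = (1 + u)*u = u*(1 + u))
j(P, S) = -3 + S² (j(P, S) = S*S - 3 = S² - 3 = -3 + S²)
(g(A) + j(-15, 22))*r(-10) = (17*(1 + 17) + (-3 + 22²))*21 = (17*18 + (-3 + 484))*21 = (306 + 481)*21 = 787*21 = 16527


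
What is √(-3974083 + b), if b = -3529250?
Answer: I*√7503333 ≈ 2739.2*I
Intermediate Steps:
√(-3974083 + b) = √(-3974083 - 3529250) = √(-7503333) = I*√7503333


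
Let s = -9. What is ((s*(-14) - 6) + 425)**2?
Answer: 297025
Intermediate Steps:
((s*(-14) - 6) + 425)**2 = ((-9*(-14) - 6) + 425)**2 = ((126 - 6) + 425)**2 = (120 + 425)**2 = 545**2 = 297025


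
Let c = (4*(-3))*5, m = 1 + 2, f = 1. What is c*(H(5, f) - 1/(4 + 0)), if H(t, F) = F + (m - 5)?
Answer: 75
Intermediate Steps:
m = 3
H(t, F) = -2 + F (H(t, F) = F + (3 - 5) = F - 2 = -2 + F)
c = -60 (c = -12*5 = -60)
c*(H(5, f) - 1/(4 + 0)) = -60*((-2 + 1) - 1/(4 + 0)) = -60*(-1 - 1/4) = -60*(-5/4) = 75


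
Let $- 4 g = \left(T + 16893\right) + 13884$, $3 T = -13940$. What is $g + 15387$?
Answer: $\frac{106253}{12} \approx 8854.4$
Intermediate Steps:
$T = - \frac{13940}{3}$ ($T = \frac{1}{3} \left(-13940\right) = - \frac{13940}{3} \approx -4646.7$)
$g = - \frac{78391}{12}$ ($g = - \frac{\left(- \frac{13940}{3} + 16893\right) + 13884}{4} = - \frac{\frac{36739}{3} + 13884}{4} = \left(- \frac{1}{4}\right) \frac{78391}{3} = - \frac{78391}{12} \approx -6532.6$)
$g + 15387 = - \frac{78391}{12} + 15387 = \frac{106253}{12}$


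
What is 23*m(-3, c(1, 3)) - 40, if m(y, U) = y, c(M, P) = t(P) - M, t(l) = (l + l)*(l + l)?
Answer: -109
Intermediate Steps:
t(l) = 4*l² (t(l) = (2*l)*(2*l) = 4*l²)
c(M, P) = -M + 4*P² (c(M, P) = 4*P² - M = -M + 4*P²)
23*m(-3, c(1, 3)) - 40 = 23*(-3) - 40 = -69 - 40 = -109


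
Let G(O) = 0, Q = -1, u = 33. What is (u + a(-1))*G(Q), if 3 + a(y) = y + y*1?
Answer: 0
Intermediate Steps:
a(y) = -3 + 2*y (a(y) = -3 + (y + y*1) = -3 + (y + y) = -3 + 2*y)
(u + a(-1))*G(Q) = (33 + (-3 + 2*(-1)))*0 = (33 + (-3 - 2))*0 = (33 - 5)*0 = 28*0 = 0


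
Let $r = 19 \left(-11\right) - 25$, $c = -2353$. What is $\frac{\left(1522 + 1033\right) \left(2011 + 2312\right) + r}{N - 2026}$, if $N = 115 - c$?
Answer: $\frac{11045031}{442} \approx 24989.0$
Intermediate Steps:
$N = 2468$ ($N = 115 - -2353 = 115 + 2353 = 2468$)
$r = -234$ ($r = -209 - 25 = -234$)
$\frac{\left(1522 + 1033\right) \left(2011 + 2312\right) + r}{N - 2026} = \frac{\left(1522 + 1033\right) \left(2011 + 2312\right) - 234}{2468 - 2026} = \frac{2555 \cdot 4323 - 234}{442} = \left(11045265 - 234\right) \frac{1}{442} = 11045031 \cdot \frac{1}{442} = \frac{11045031}{442}$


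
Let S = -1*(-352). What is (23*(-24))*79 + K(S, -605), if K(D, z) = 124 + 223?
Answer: -43261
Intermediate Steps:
S = 352
K(D, z) = 347
(23*(-24))*79 + K(S, -605) = (23*(-24))*79 + 347 = -552*79 + 347 = -43608 + 347 = -43261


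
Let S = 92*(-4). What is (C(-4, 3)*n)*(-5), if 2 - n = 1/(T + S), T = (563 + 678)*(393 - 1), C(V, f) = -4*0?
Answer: 0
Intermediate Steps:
S = -368
C(V, f) = 0
T = 486472 (T = 1241*392 = 486472)
n = 972207/486104 (n = 2 - 1/(486472 - 368) = 2 - 1/486104 = 972207/486104 ≈ 2.0000)
(C(-4, 3)*n)*(-5) = (0*(972207/486104))*(-5) = 0*(-5) = 0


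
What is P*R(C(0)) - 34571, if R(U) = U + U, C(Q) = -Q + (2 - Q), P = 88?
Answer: -34219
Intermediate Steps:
C(Q) = 2 - 2*Q
R(U) = 2*U
P*R(C(0)) - 34571 = 88*(2*(2 - 2*0)) - 34571 = 88*(2*(2 + 0)) - 34571 = 88*(2*2) - 34571 = 88*4 - 34571 = 352 - 34571 = -34219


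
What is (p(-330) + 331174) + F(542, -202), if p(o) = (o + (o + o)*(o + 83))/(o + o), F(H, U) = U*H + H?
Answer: 443971/2 ≈ 2.2199e+5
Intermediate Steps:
F(H, U) = H + H*U (F(H, U) = H*U + H = H + H*U)
p(o) = (o + 2*o*(83 + o))/(2*o) (p(o) = (o + (2*o)*(83 + o))/((2*o)) = (o + 2*o*(83 + o))*(1/(2*o)) = (o + 2*o*(83 + o))/(2*o))
(p(-330) + 331174) + F(542, -202) = ((167/2 - 330) + 331174) + 542*(1 - 202) = (-493/2 + 331174) + 542*(-201) = 661855/2 - 108942 = 443971/2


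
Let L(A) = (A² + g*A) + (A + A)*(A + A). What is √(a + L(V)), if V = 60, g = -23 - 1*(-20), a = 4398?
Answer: 23*√42 ≈ 149.06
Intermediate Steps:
g = -3 (g = -23 + 20 = -3)
L(A) = -3*A + 5*A² (L(A) = (A² - 3*A) + (A + A)*(A + A) = (A² - 3*A) + (2*A)*(2*A) = (A² - 3*A) + 4*A² = -3*A + 5*A²)
√(a + L(V)) = √(4398 + 60*(-3 + 5*60)) = √(4398 + 60*(-3 + 300)) = √(4398 + 60*297) = √(4398 + 17820) = √22218 = 23*√42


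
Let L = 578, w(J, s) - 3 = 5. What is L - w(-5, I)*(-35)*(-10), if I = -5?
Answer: -2222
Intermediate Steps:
w(J, s) = 8 (w(J, s) = 3 + 5 = 8)
L - w(-5, I)*(-35)*(-10) = 578 - 8*(-35)*(-10) = 578 - (-280)*(-10) = 578 - 1*2800 = 578 - 2800 = -2222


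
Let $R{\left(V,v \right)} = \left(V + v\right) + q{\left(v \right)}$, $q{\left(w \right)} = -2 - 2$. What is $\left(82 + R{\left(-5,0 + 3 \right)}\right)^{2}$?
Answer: $5776$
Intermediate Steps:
$q{\left(w \right)} = -4$
$R{\left(V,v \right)} = -4 + V + v$ ($R{\left(V,v \right)} = \left(V + v\right) - 4 = -4 + V + v$)
$\left(82 + R{\left(-5,0 + 3 \right)}\right)^{2} = \left(82 - 6\right)^{2} = 76^{2} = 5776$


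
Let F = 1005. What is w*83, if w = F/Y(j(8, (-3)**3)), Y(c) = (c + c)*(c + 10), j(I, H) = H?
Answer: 27805/306 ≈ 90.866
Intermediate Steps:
Y(c) = 2*c*(10 + c) (Y(c) = (2*c)*(10 + c) = 2*c*(10 + c))
w = 335/306 (w = 1005/((2*(-3)**3*(10 + (-3)**3))) = 1005/((2*(-27)*(10 - 27))) = 1005/((2*(-27)*(-17))) = 1005/918 = 1005*(1/918) = 335/306 ≈ 1.0948)
w*83 = (335/306)*83 = 27805/306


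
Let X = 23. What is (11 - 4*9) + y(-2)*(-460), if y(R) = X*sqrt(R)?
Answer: -25 - 10580*I*sqrt(2) ≈ -25.0 - 14962.0*I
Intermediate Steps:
y(R) = 23*sqrt(R)
(11 - 4*9) + y(-2)*(-460) = (11 - 4*9) + (23*sqrt(-2))*(-460) = (11 - 36) + (23*(I*sqrt(2)))*(-460) = -25 + (23*I*sqrt(2))*(-460) = -25 - 10580*I*sqrt(2)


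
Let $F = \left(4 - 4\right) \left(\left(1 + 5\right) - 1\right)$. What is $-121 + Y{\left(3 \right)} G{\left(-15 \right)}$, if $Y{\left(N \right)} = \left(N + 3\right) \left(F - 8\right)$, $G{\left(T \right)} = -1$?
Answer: $-73$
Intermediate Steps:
$F = 0$ ($F = 0 \left(6 - 1\right) = 0 \cdot 5 = 0$)
$Y{\left(N \right)} = -24 - 8 N$ ($Y{\left(N \right)} = \left(N + 3\right) \left(0 - 8\right) = \left(3 + N\right) \left(-8\right) = -24 - 8 N$)
$-121 + Y{\left(3 \right)} G{\left(-15 \right)} = -121 + \left(-24 - 24\right) \left(-1\right) = -121 - -48 = -121 + 48 = -73$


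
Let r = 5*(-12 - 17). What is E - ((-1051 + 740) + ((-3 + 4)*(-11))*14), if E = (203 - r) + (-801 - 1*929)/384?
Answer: 155231/192 ≈ 808.50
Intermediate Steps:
r = -145 (r = 5*(-29) = -145)
E = 65951/192 (E = (203 - 1*(-145)) + (-801 - 1*929)/384 = (203 + 145) + (-801 - 929)*(1/384) = 348 - 1730*1/384 = 348 - 865/192 = 65951/192 ≈ 343.49)
E - ((-1051 + 740) + ((-3 + 4)*(-11))*14) = 65951/192 - ((-1051 + 740) + ((-3 + 4)*(-11))*14) = 65951/192 - (-311 + (1*(-11))*14) = 65951/192 - (-311 - 11*14) = 65951/192 - (-311 - 154) = 65951/192 - 1*(-465) = 65951/192 + 465 = 155231/192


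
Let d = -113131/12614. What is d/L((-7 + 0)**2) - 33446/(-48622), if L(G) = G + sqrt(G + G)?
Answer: 1023433799/2058995834 + 113131*sqrt(2)/4150006 ≈ 0.53561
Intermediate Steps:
d = -113131/12614 (d = -113131*1/12614 = -113131/12614 ≈ -8.9687)
L(G) = G + sqrt(2)*sqrt(G) (L(G) = G + sqrt(2*G) = G + sqrt(2)*sqrt(G))
d/L((-7 + 0)**2) - 33446/(-48622) = -113131/(12614*((-7 + 0)**2 + sqrt(2)*sqrt((-7 + 0)**2))) - 33446/(-48622) = -113131/(12614*((-7)**2 + sqrt(2)*sqrt((-7)**2))) - 33446*(-1/48622) = -113131/(12614*(49 + sqrt(2)*sqrt(49))) + 2389/3473 = -113131/(12614*(49 + sqrt(2)*7)) + 2389/3473 = -113131/(12614*(49 + 7*sqrt(2))) + 2389/3473 = 2389/3473 - 113131/(12614*(49 + 7*sqrt(2)))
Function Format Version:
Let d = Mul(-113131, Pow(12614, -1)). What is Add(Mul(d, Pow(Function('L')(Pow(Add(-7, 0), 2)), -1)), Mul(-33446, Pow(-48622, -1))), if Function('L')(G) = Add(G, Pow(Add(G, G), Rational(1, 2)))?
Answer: Add(Rational(1023433799, 2058995834), Mul(Rational(113131, 4150006), Pow(2, Rational(1, 2)))) ≈ 0.53561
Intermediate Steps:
d = Rational(-113131, 12614) (d = Mul(-113131, Rational(1, 12614)) = Rational(-113131, 12614) ≈ -8.9687)
Function('L')(G) = Add(G, Mul(Pow(2, Rational(1, 2)), Pow(G, Rational(1, 2)))) (Function('L')(G) = Add(G, Pow(Mul(2, G), Rational(1, 2))) = Add(G, Mul(Pow(2, Rational(1, 2)), Pow(G, Rational(1, 2)))))
Add(Mul(d, Pow(Function('L')(Pow(Add(-7, 0), 2)), -1)), Mul(-33446, Pow(-48622, -1))) = Add(Mul(Rational(-113131, 12614), Pow(Add(Pow(Add(-7, 0), 2), Mul(Pow(2, Rational(1, 2)), Pow(Pow(Add(-7, 0), 2), Rational(1, 2)))), -1)), Mul(-33446, Pow(-48622, -1))) = Add(Mul(Rational(-113131, 12614), Pow(Add(Pow(-7, 2), Mul(Pow(2, Rational(1, 2)), Pow(Pow(-7, 2), Rational(1, 2)))), -1)), Mul(-33446, Rational(-1, 48622))) = Add(Mul(Rational(-113131, 12614), Pow(Add(49, Mul(Pow(2, Rational(1, 2)), Pow(49, Rational(1, 2)))), -1)), Rational(2389, 3473)) = Add(Mul(Rational(-113131, 12614), Pow(Add(49, Mul(Pow(2, Rational(1, 2)), 7)), -1)), Rational(2389, 3473)) = Add(Mul(Rational(-113131, 12614), Pow(Add(49, Mul(7, Pow(2, Rational(1, 2)))), -1)), Rational(2389, 3473)) = Add(Rational(2389, 3473), Mul(Rational(-113131, 12614), Pow(Add(49, Mul(7, Pow(2, Rational(1, 2)))), -1)))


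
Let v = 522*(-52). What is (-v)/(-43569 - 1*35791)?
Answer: -3393/9920 ≈ -0.34204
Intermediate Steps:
v = -27144
(-v)/(-43569 - 1*35791) = (-1*(-27144))/(-43569 - 1*35791) = 27144/(-43569 - 35791) = 27144/(-79360) = 27144*(-1/79360) = -3393/9920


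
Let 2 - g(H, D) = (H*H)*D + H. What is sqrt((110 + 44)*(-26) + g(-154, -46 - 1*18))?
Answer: 2*sqrt(378494) ≈ 1230.4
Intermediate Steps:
g(H, D) = 2 - H - D*H**2 (g(H, D) = 2 - ((H*H)*D + H) = 2 - (H**2*D + H) = 2 - (D*H**2 + H) = 2 - (H + D*H**2) = 2 + (-H - D*H**2) = 2 - H - D*H**2)
sqrt((110 + 44)*(-26) + g(-154, -46 - 1*18)) = sqrt((110 + 44)*(-26) + (2 - 1*(-154) - 1*(-46 - 1*18)*(-154)**2)) = sqrt(154*(-26) + (2 + 154 - 1*(-46 - 18)*23716)) = sqrt(-4004 + (2 + 154 - 1*(-64)*23716)) = sqrt(-4004 + (2 + 154 + 1517824)) = sqrt(-4004 + 1517980) = sqrt(1513976) = 2*sqrt(378494)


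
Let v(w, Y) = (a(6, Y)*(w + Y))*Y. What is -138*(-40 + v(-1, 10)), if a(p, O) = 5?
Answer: -56580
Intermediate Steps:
v(w, Y) = Y*(5*Y + 5*w) (v(w, Y) = (5*(w + Y))*Y = (5*(Y + w))*Y = (5*Y + 5*w)*Y = Y*(5*Y + 5*w))
-138*(-40 + v(-1, 10)) = -138*(-40 + 5*10*(10 - 1)) = -138*(-40 + 5*10*9) = -138*(-40 + 450) = -138*410 = -56580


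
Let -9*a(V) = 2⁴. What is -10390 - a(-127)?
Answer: -93494/9 ≈ -10388.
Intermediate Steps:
a(V) = -16/9 (a(V) = -⅑*2⁴ = -⅑*16 = -16/9)
-10390 - a(-127) = -10390 - 1*(-16/9) = -10390 + 16/9 = -93494/9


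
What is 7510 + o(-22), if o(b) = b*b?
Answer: 7994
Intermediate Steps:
o(b) = b²
7510 + o(-22) = 7510 + (-22)² = 7510 + 484 = 7994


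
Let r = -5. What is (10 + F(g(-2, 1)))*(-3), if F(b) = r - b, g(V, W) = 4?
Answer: -3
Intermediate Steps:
F(b) = -5 - b
(10 + F(g(-2, 1)))*(-3) = (10 + (-5 - 1*4))*(-3) = (10 + (-5 - 4))*(-3) = (10 - 9)*(-3) = 1*(-3) = -3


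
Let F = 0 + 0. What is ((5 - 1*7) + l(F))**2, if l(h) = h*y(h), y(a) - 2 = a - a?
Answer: 4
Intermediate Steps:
F = 0
y(a) = 2 (y(a) = 2 + (a - a) = 2 + 0 = 2)
l(h) = 2*h (l(h) = h*2 = 2*h)
((5 - 1*7) + l(F))**2 = ((5 - 1*7) + 2*0)**2 = ((5 - 7) + 0)**2 = (-2 + 0)**2 = (-2)**2 = 4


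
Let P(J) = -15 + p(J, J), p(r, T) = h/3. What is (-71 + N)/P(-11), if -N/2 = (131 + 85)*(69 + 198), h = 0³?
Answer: 23083/3 ≈ 7694.3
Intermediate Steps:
h = 0
p(r, T) = 0 (p(r, T) = 0/3 = 0*(⅓) = 0)
N = -115344 (N = -2*(131 + 85)*(69 + 198) = -432*267 = -2*57672 = -115344)
P(J) = -15 (P(J) = -15 + 0 = -15)
(-71 + N)/P(-11) = (-71 - 115344)/(-15) = -115415*(-1/15) = 23083/3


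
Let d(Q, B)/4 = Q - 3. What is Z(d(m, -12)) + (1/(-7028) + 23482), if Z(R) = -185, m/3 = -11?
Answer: 163731315/7028 ≈ 23297.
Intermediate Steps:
m = -33 (m = 3*(-11) = -33)
d(Q, B) = -12 + 4*Q (d(Q, B) = 4*(Q - 3) = 4*(-3 + Q) = -12 + 4*Q)
Z(d(m, -12)) + (1/(-7028) + 23482) = -185 + (1/(-7028) + 23482) = -185 + (-1/7028 + 23482) = -185 + 165031495/7028 = 163731315/7028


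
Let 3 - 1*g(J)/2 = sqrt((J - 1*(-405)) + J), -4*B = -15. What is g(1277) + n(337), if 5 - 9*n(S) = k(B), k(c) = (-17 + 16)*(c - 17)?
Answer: 61/12 - 2*sqrt(2959) ≈ -103.71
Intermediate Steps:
B = 15/4 (B = -1/4*(-15) = 15/4 ≈ 3.7500)
g(J) = 6 - 2*sqrt(405 + 2*J) (g(J) = 6 - 2*sqrt((J - 1*(-405)) + J) = 6 - 2*sqrt((J + 405) + J) = 6 - 2*sqrt((405 + J) + J) = 6 - 2*sqrt(405 + 2*J))
k(c) = 17 - c (k(c) = -(-17 + c) = 17 - c)
n(S) = -11/12 (n(S) = 5/9 - (17 - 1*15/4)/9 = 5/9 - (17 - 15/4)/9 = 5/9 - 1/9*53/4 = 5/9 - 53/36 = -11/12)
g(1277) + n(337) = (6 - 2*sqrt(405 + 2*1277)) - 11/12 = (6 - 2*sqrt(405 + 2554)) - 11/12 = (6 - 2*sqrt(2959)) - 11/12 = 61/12 - 2*sqrt(2959)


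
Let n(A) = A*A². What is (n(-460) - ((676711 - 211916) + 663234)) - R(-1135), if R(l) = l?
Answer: -98462894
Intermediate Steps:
n(A) = A³
(n(-460) - ((676711 - 211916) + 663234)) - R(-1135) = ((-460)³ - ((676711 - 211916) + 663234)) - 1*(-1135) = (-97336000 - (464795 + 663234)) + 1135 = (-97336000 - 1*1128029) + 1135 = (-97336000 - 1128029) + 1135 = -98464029 + 1135 = -98462894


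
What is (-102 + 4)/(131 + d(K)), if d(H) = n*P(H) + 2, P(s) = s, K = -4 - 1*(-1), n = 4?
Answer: -98/121 ≈ -0.80992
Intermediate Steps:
K = -3 (K = -4 + 1 = -3)
d(H) = 2 + 4*H (d(H) = 4*H + 2 = 2 + 4*H)
(-102 + 4)/(131 + d(K)) = (-102 + 4)/(131 + (2 + 4*(-3))) = -98/(131 + (2 - 12)) = -98/(131 - 10) = -98/121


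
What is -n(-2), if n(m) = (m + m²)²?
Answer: -4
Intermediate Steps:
-n(-2) = -(-2)²*(1 - 2)² = -4*(-1)² = -4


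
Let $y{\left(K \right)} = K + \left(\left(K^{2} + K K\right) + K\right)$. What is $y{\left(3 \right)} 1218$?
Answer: $29232$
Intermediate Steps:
$y{\left(K \right)} = 2 K + 2 K^{2}$ ($y{\left(K \right)} = K + \left(\left(K^{2} + K^{2}\right) + K\right) = K + \left(2 K^{2} + K\right) = K + \left(K + 2 K^{2}\right) = 2 K + 2 K^{2}$)
$y{\left(3 \right)} 1218 = 2 \cdot 3 \left(1 + 3\right) 1218 = 2 \cdot 3 \cdot 4 \cdot 1218 = 24 \cdot 1218 = 29232$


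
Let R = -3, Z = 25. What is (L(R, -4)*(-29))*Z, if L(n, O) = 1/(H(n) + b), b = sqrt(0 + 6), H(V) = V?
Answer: 725 + 725*sqrt(6)/3 ≈ 1317.0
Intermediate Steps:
b = sqrt(6) ≈ 2.4495
L(n, O) = 1/(n + sqrt(6))
(L(R, -4)*(-29))*Z = (-29/(-3 + sqrt(6)))*25 = -29/(-3 + sqrt(6))*25 = -725/(-3 + sqrt(6))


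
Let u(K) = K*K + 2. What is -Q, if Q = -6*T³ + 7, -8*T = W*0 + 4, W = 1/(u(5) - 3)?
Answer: -31/4 ≈ -7.7500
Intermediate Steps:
u(K) = 2 + K² (u(K) = K² + 2 = 2 + K²)
W = 1/24 (W = 1/((2 + 5²) - 3) = 1/((2 + 25) - 3) = 1/(27 - 3) = 1/24 ≈ 0.041667)
T = -½ (T = -((1/24)*0 + 4)/8 = -(0 + 4)/8 = -⅛*4 = -½ ≈ -0.50000)
Q = 31/4 (Q = -6*(-½)³ + 7 = -6*(-⅛) + 7 = ¾ + 7 = 31/4 ≈ 7.7500)
-Q = -1*31/4 = -31/4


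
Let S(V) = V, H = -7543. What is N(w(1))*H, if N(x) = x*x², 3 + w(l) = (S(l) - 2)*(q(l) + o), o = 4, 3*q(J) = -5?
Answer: 30896128/27 ≈ 1.1443e+6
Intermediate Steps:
q(J) = -5/3 (q(J) = (⅓)*(-5) = -5/3)
w(l) = -23/3 + 7*l/3 (w(l) = -3 + (l - 2)*(-5/3 + 4) = -3 + (-2 + l)*(7/3) = -3 + (-14/3 + 7*l/3) = -23/3 + 7*l/3)
N(x) = x³
N(w(1))*H = (-23/3 + (7/3)*1)³*(-7543) = (-23/3 + 7/3)³*(-7543) = (-16/3)³*(-7543) = -4096/27*(-7543) = 30896128/27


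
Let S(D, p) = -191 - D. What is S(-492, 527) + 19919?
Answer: 20220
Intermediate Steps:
S(-492, 527) + 19919 = (-191 - 1*(-492)) + 19919 = (-191 + 492) + 19919 = 301 + 19919 = 20220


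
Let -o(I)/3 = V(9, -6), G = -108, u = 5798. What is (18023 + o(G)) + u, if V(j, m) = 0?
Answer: 23821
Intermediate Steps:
o(I) = 0 (o(I) = -3*0 = 0)
(18023 + o(G)) + u = (18023 + 0) + 5798 = 18023 + 5798 = 23821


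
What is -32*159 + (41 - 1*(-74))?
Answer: -4973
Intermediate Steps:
-32*159 + (41 - 1*(-74)) = -5088 + (41 + 74) = -5088 + 115 = -4973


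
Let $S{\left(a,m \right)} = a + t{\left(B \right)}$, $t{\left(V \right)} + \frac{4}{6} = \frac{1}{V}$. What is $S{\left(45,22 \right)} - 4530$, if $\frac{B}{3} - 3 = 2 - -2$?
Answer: $- \frac{94198}{21} \approx -4485.6$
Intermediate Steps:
$B = 21$ ($B = 9 + 3 \left(2 - -2\right) = 9 + 3 \left(2 + 2\right) = 9 + 3 \cdot 4 = 9 + 12 = 21$)
$t{\left(V \right)} = - \frac{2}{3} + \frac{1}{V}$
$S{\left(a,m \right)} = - \frac{13}{21} + a$ ($S{\left(a,m \right)} = a - \left(\frac{2}{3} - \frac{1}{21}\right) = a + \left(- \frac{2}{3} + \frac{1}{21}\right) = a - \frac{13}{21} = - \frac{13}{21} + a$)
$S{\left(45,22 \right)} - 4530 = \left(- \frac{13}{21} + 45\right) - 4530 = \frac{932}{21} - 4530 = - \frac{94198}{21}$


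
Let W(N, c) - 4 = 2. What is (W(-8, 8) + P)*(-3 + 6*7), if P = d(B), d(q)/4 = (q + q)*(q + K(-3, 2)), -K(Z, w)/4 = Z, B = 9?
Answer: 59202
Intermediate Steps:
K(Z, w) = -4*Z
W(N, c) = 6 (W(N, c) = 4 + 2 = 6)
d(q) = 8*q*(12 + q) (d(q) = 4*((q + q)*(q - 4*(-3))) = 4*((2*q)*(q + 12)) = 4*((2*q)*(12 + q)) = 4*(2*q*(12 + q)) = 8*q*(12 + q))
P = 1512 (P = 8*9*(12 + 9) = 8*9*21 = 1512)
(W(-8, 8) + P)*(-3 + 6*7) = (6 + 1512)*(-3 + 6*7) = 1518*(-3 + 42) = 1518*39 = 59202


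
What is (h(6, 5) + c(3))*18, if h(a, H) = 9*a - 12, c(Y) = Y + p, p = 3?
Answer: 864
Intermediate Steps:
c(Y) = 3 + Y (c(Y) = Y + 3 = 3 + Y)
h(a, H) = -12 + 9*a
(h(6, 5) + c(3))*18 = ((-12 + 9*6) + (3 + 3))*18 = ((-12 + 54) + 6)*18 = (42 + 6)*18 = 48*18 = 864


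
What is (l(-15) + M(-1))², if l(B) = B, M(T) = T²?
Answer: 196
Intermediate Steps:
(l(-15) + M(-1))² = (-15 + (-1)²)² = (-15 + 1)² = (-14)² = 196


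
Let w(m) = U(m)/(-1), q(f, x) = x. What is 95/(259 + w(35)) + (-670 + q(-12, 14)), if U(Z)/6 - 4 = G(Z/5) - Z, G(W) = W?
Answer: -264273/403 ≈ -655.76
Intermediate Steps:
U(Z) = 24 - 24*Z/5 (U(Z) = 24 + 6*(Z/5 - Z) = 24 + 6*(-4*Z/5) = 24 - 24*Z/5)
w(m) = -24 + 24*m/5 (w(m) = (24 - 24*m/5)/(-1) = (24 - 24*m/5)*(-1) = -24 + 24*m/5)
95/(259 + w(35)) + (-670 + q(-12, 14)) = 95/(259 + (-24 + (24/5)*35)) + (-670 + 14) = 95/(259 + (-24 + 168)) - 656 = 95/(259 + 144) - 656 = 95/403 - 656 = -264273/403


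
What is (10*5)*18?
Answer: 900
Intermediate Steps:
(10*5)*18 = 50*18 = 900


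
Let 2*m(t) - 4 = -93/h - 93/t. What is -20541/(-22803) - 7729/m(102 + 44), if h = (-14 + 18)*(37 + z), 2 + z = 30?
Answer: -2229688417113/433568641 ≈ -5142.6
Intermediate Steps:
z = 28 (z = -2 + 30 = 28)
h = 260 (h = (-14 + 18)*(37 + 28) = 4*65 = 260)
m(t) = 947/520 - 93/(2*t) (m(t) = 2 + (-93/260 - 93/t)/2 = 2 + (-93/520 - 93/(2*t)) = 947/520 - 93/(2*t))
-20541/(-22803) - 7729/m(102 + 44) = -20541/(-22803) - 7729*520*(102 + 44)/(-24180 + 947*(102 + 44)) = -20541*(-1/22803) - 7729*75920/(-24180 + 947*146) = 6847/7601 - 7729*75920/(-24180 + 138262) = 6847/7601 - 7729/((1/520)*(1/146)*114082) = 6847/7601 - 7729/57041/37960 = 6847/7601 - 7729*37960/57041 = 6847/7601 - 293392840/57041 = -2229688417113/433568641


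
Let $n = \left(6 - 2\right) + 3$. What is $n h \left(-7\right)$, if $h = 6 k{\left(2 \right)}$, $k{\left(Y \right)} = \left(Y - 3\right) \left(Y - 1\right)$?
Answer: $294$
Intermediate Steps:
$k{\left(Y \right)} = \left(-1 + Y\right) \left(-3 + Y\right)$ ($k{\left(Y \right)} = \left(-3 + Y\right) \left(-1 + Y\right) = \left(-1 + Y\right) \left(-3 + Y\right)$)
$n = 7$ ($n = 4 + 3 = 7$)
$h = -6$ ($h = 6 \left(3 + 2^{2} - 8\right) = 6 \left(3 + 4 - 8\right) = 6 \left(-1\right) = -6$)
$n h \left(-7\right) = 7 \left(-6\right) \left(-7\right) = \left(-42\right) \left(-7\right) = 294$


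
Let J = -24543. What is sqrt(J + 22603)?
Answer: 2*I*sqrt(485) ≈ 44.045*I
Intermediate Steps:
sqrt(J + 22603) = sqrt(-24543 + 22603) = sqrt(-1940) = 2*I*sqrt(485)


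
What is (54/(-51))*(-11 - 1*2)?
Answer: 234/17 ≈ 13.765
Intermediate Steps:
(54/(-51))*(-11 - 1*2) = (54*(-1/51))*(-11 - 2) = -18/17*(-13) = 234/17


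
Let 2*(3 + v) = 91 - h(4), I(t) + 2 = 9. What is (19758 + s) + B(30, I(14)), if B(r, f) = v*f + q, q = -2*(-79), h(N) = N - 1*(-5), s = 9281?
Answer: 29463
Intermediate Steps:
I(t) = 7 (I(t) = -2 + 9 = 7)
h(N) = 5 + N (h(N) = N + 5 = 5 + N)
v = 38 (v = -3 + (91 - (5 + 4))/2 = -3 + (91 - 1*9)/2 = -3 + (91 - 9)/2 = -3 + (½)*82 = -3 + 41 = 38)
q = 158
B(r, f) = 158 + 38*f (B(r, f) = 38*f + 158 = 158 + 38*f)
(19758 + s) + B(30, I(14)) = (19758 + 9281) + (158 + 38*7) = 29039 + (158 + 266) = 29039 + 424 = 29463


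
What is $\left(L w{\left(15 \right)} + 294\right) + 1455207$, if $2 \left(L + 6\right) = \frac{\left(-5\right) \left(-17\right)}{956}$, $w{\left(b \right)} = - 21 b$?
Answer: $\frac{2786504817}{1912} \approx 1.4574 \cdot 10^{6}$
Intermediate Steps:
$L = - \frac{11387}{1912}$ ($L = -6 + \frac{\left(-5\right) \left(-17\right) \frac{1}{956}}{2} = -6 + \frac{85 \cdot \frac{1}{956}}{2} = -6 + \frac{1}{2} \cdot \frac{85}{956} = -6 + \frac{85}{1912} = - \frac{11387}{1912} \approx -5.9555$)
$\left(L w{\left(15 \right)} + 294\right) + 1455207 = \left(- \frac{11387 \left(\left(-21\right) 15\right)}{1912} + 294\right) + 1455207 = \left(\left(- \frac{11387}{1912}\right) \left(-315\right) + 294\right) + 1455207 = \left(\frac{3586905}{1912} + 294\right) + 1455207 = \frac{4149033}{1912} + 1455207 = \frac{2786504817}{1912}$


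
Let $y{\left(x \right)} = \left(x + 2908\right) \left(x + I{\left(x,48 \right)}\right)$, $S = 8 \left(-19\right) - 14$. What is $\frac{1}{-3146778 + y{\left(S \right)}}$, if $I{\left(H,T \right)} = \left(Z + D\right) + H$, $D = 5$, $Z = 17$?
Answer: $- \frac{1}{3996798} \approx -2.502 \cdot 10^{-7}$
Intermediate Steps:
$I{\left(H,T \right)} = 22 + H$ ($I{\left(H,T \right)} = \left(17 + 5\right) + H = 22 + H$)
$S = -166$ ($S = -152 - 14 = -166$)
$y{\left(x \right)} = \left(22 + 2 x\right) \left(2908 + x\right)$ ($y{\left(x \right)} = \left(x + 2908\right) \left(x + \left(22 + x\right)\right) = \left(2908 + x\right) \left(22 + 2 x\right) = \left(22 + 2 x\right) \left(2908 + x\right)$)
$\frac{1}{-3146778 + y{\left(S \right)}} = \frac{1}{-3146778 + \left(63976 + 2 \left(-166\right)^{2} + 5838 \left(-166\right)\right)} = \frac{1}{-3146778 + \left(63976 + 2 \cdot 27556 - 969108\right)} = \frac{1}{-3146778 + \left(63976 + 55112 - 969108\right)} = \frac{1}{-3146778 - 850020} = \frac{1}{-3996798} = - \frac{1}{3996798}$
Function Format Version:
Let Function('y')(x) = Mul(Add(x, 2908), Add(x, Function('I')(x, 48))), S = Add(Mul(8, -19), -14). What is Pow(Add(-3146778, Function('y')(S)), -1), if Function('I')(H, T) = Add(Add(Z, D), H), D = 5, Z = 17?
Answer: Rational(-1, 3996798) ≈ -2.5020e-7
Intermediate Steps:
Function('I')(H, T) = Add(22, H) (Function('I')(H, T) = Add(Add(17, 5), H) = Add(22, H))
S = -166 (S = Add(-152, -14) = -166)
Function('y')(x) = Mul(Add(22, Mul(2, x)), Add(2908, x)) (Function('y')(x) = Mul(Add(x, 2908), Add(x, Add(22, x))) = Mul(Add(2908, x), Add(22, Mul(2, x))) = Mul(Add(22, Mul(2, x)), Add(2908, x)))
Pow(Add(-3146778, Function('y')(S)), -1) = Pow(Add(-3146778, Add(63976, Mul(2, Pow(-166, 2)), Mul(5838, -166))), -1) = Pow(Add(-3146778, Add(63976, Mul(2, 27556), -969108)), -1) = Pow(Add(-3146778, Add(63976, 55112, -969108)), -1) = Pow(Add(-3146778, -850020), -1) = Pow(-3996798, -1) = Rational(-1, 3996798)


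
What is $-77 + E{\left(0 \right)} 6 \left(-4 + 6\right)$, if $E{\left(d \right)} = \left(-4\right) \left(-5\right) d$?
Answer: $-77$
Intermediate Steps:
$E{\left(d \right)} = 20 d$
$-77 + E{\left(0 \right)} 6 \left(-4 + 6\right) = -77 + 20 \cdot 0 \cdot 6 \left(-4 + 6\right) = -77 + 0 \cdot 6 \cdot 2 = -77 + 0 \cdot 12 = -77 + 0 = -77$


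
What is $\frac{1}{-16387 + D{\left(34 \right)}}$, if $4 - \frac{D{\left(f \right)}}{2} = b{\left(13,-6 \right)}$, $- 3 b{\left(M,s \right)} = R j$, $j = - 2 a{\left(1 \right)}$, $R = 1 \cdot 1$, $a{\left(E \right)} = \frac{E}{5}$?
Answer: $- \frac{15}{245689} \approx -6.1053 \cdot 10^{-5}$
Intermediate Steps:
$a{\left(E \right)} = \frac{E}{5}$ ($a{\left(E \right)} = E \frac{1}{5} = \frac{E}{5}$)
$R = 1$
$j = - \frac{2}{5}$ ($j = - 2 \cdot \frac{1}{5} \cdot 1 = \left(-2\right) \frac{1}{5} = - \frac{2}{5} \approx -0.4$)
$b{\left(M,s \right)} = \frac{2}{15}$ ($b{\left(M,s \right)} = - \frac{1 \left(- \frac{2}{5}\right)}{3} = \left(- \frac{1}{3}\right) \left(- \frac{2}{5}\right) = \frac{2}{15}$)
$D{\left(f \right)} = \frac{116}{15}$ ($D{\left(f \right)} = 8 - \frac{4}{15} = \frac{116}{15}$)
$\frac{1}{-16387 + D{\left(34 \right)}} = \frac{1}{-16387 + \frac{116}{15}} = \frac{1}{- \frac{245689}{15}} = - \frac{15}{245689}$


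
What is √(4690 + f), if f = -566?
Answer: 2*√1031 ≈ 64.218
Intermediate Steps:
√(4690 + f) = √(4690 - 566) = √4124 = 2*√1031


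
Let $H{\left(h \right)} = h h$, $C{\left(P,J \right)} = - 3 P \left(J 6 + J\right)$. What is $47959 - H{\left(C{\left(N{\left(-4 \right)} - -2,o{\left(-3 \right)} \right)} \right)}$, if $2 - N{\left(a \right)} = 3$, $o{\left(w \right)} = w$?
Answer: $43990$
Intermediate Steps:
$N{\left(a \right)} = -1$ ($N{\left(a \right)} = 2 - 3 = -1$)
$C{\left(P,J \right)} = - 21 J P$ ($C{\left(P,J \right)} = - 3 P \left(6 J + J\right) = - 3 P 7 J = - 21 J P$)
$H{\left(h \right)} = h^{2}$
$47959 - H{\left(C{\left(N{\left(-4 \right)} - -2,o{\left(-3 \right)} \right)} \right)} = 47959 - \left(\left(-21\right) \left(-3\right) \left(-1 - -2\right)\right)^{2} = 47959 - \left(\left(-21\right) \left(-3\right) \left(-1 + 2\right)\right)^{2} = 47959 - \left(\left(-21\right) \left(-3\right) 1\right)^{2} = 47959 - 63^{2} = 47959 - 3969 = 43990$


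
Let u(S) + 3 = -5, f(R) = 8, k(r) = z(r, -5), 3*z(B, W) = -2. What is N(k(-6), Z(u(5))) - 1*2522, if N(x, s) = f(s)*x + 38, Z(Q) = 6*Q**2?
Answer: -7468/3 ≈ -2489.3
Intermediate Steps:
z(B, W) = -2/3 (z(B, W) = (1/3)*(-2) = -2/3)
k(r) = -2/3
u(S) = -8 (u(S) = -3 - 5 = -8)
N(x, s) = 38 + 8*x (N(x, s) = 8*x + 38 = 38 + 8*x)
N(k(-6), Z(u(5))) - 1*2522 = (38 + 8*(-2/3)) - 1*2522 = (38 - 16/3) - 2522 = 98/3 - 2522 = -7468/3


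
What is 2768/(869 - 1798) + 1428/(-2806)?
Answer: -4546810/1303387 ≈ -3.4885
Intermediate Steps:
2768/(869 - 1798) + 1428/(-2806) = 2768/(-929) + 1428*(-1/2806) = 2768*(-1/929) - 714/1403 = -2768/929 - 714/1403 = -4546810/1303387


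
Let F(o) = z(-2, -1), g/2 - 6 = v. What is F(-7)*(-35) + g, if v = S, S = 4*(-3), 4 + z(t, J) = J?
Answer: 163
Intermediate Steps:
z(t, J) = -4 + J
S = -12
v = -12
g = -12 (g = 12 + 2*(-12) = 12 - 24 = -12)
F(o) = -5 (F(o) = -4 - 1 = -5)
F(-7)*(-35) + g = -5*(-35) - 12 = 175 - 12 = 163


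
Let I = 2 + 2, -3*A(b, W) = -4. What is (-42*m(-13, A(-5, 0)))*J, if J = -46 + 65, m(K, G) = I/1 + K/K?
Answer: -3990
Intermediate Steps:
A(b, W) = 4/3 (A(b, W) = -1/3*(-4) = 4/3)
I = 4
m(K, G) = 5 (m(K, G) = 4/1 + K/K = 4*1 + 1 = 4 + 1 = 5)
J = 19
(-42*m(-13, A(-5, 0)))*J = -42*5*19 = -210*19 = -3990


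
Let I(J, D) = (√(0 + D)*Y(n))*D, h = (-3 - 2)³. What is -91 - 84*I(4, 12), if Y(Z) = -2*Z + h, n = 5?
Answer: -91 + 272160*√3 ≈ 4.7130e+5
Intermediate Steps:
h = -125 (h = (-5)³ = -125)
Y(Z) = -125 - 2*Z (Y(Z) = -2*Z - 125 = -125 - 2*Z)
I(J, D) = -135*D^(3/2) (I(J, D) = (√(0 + D)*(-125 - 2*5))*D = (√D*(-125 - 10))*D = (√D*(-135))*D = (-135*√D)*D = -135*D^(3/2))
-91 - 84*I(4, 12) = -91 - (-11340)*12^(3/2) = -91 - (-11340)*24*√3 = -91 - (-272160)*√3 = -91 + 272160*√3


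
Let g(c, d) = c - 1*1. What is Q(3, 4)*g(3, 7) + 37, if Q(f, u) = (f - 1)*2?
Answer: 45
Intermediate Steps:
g(c, d) = -1 + c (g(c, d) = c - 1 = -1 + c)
Q(f, u) = -2 + 2*f (Q(f, u) = (-1 + f)*2 = -2 + 2*f)
Q(3, 4)*g(3, 7) + 37 = (-2 + 2*3)*(-1 + 3) + 37 = (-2 + 6)*2 + 37 = 4*2 + 37 = 8 + 37 = 45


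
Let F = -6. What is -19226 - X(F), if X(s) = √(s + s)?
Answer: -19226 - 2*I*√3 ≈ -19226.0 - 3.4641*I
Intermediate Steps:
X(s) = √2*√s (X(s) = √(2*s) = √2*√s)
-19226 - X(F) = -19226 - √2*√(-6) = -19226 - √2*I*√6 = -19226 - 2*I*√3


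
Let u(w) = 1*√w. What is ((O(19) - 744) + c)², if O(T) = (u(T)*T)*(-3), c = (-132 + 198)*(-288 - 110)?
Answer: 729709875 + 3079368*√19 ≈ 7.4313e+8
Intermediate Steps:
u(w) = √w
c = -26268 (c = 66*(-398) = -26268)
O(T) = -3*T^(3/2) (O(T) = (√T*T)*(-3) = T^(3/2)*(-3) = -3*T^(3/2))
((O(19) - 744) + c)² = ((-57*√19 - 744) - 26268)² = ((-744 - 57*√19) - 26268)² = (-27012 - 57*√19)²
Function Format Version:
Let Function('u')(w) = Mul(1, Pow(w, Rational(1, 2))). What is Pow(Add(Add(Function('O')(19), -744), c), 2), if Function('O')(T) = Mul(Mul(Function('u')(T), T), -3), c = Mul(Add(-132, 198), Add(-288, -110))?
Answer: Add(729709875, Mul(3079368, Pow(19, Rational(1, 2)))) ≈ 7.4313e+8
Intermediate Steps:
Function('u')(w) = Pow(w, Rational(1, 2))
c = -26268 (c = Mul(66, -398) = -26268)
Function('O')(T) = Mul(-3, Pow(T, Rational(3, 2))) (Function('O')(T) = Mul(Mul(Pow(T, Rational(1, 2)), T), -3) = Mul(Pow(T, Rational(3, 2)), -3) = Mul(-3, Pow(T, Rational(3, 2))))
Pow(Add(Add(Function('O')(19), -744), c), 2) = Pow(Add(Add(Mul(-3, Pow(19, Rational(3, 2))), -744), -26268), 2) = Pow(Add(Add(Mul(-3, Mul(19, Pow(19, Rational(1, 2)))), -744), -26268), 2) = Pow(Add(Add(Mul(-57, Pow(19, Rational(1, 2))), -744), -26268), 2) = Pow(Add(Add(-744, Mul(-57, Pow(19, Rational(1, 2)))), -26268), 2) = Pow(Add(-27012, Mul(-57, Pow(19, Rational(1, 2)))), 2)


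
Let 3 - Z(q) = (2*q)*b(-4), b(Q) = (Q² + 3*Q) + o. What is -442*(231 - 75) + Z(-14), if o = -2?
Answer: -68893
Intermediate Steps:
b(Q) = -2 + Q² + 3*Q (b(Q) = (Q² + 3*Q) - 2 = -2 + Q² + 3*Q)
Z(q) = 3 - 4*q (Z(q) = 3 - 2*q*(-2 + (-4)² + 3*(-4)) = 3 - 2*q*(-2 + 16 - 12) = 3 - 2*q*2 = 3 - 4*q)
-442*(231 - 75) + Z(-14) = -442*(231 - 75) + (3 - 4*(-14)) = -442*156 + (3 + 56) = -68952 + 59 = -68893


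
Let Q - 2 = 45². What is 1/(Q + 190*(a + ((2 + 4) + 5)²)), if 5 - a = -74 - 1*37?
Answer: 1/47057 ≈ 2.1251e-5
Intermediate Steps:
a = 116 (a = 5 - (-74 - 1*37) = 5 - (-74 - 37) = 5 - 1*(-111) = 5 + 111 = 116)
Q = 2027 (Q = 2 + 45² = 2 + 2025 = 2027)
1/(Q + 190*(a + ((2 + 4) + 5)²)) = 1/(2027 + 190*(116 + ((2 + 4) + 5)²)) = 1/(2027 + 190*(116 + (6 + 5)²)) = 1/(2027 + 190*(116 + 11²)) = 1/(2027 + 190*(116 + 121)) = 1/(2027 + 190*237) = 1/(2027 + 45030) = 1/47057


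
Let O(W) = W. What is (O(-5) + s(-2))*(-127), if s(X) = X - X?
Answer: 635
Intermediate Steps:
s(X) = 0
(O(-5) + s(-2))*(-127) = (-5 + 0)*(-127) = -5*(-127) = 635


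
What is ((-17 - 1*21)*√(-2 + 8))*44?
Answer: -1672*√6 ≈ -4095.5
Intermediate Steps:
((-17 - 1*21)*√(-2 + 8))*44 = ((-17 - 21)*√6)*44 = -38*√6*44 = -1672*√6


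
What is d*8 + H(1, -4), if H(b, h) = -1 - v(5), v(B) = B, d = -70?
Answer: -566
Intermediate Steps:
H(b, h) = -6 (H(b, h) = -1 - 1*5 = -1 - 5 = -6)
d*8 + H(1, -4) = -70*8 - 6 = -560 - 6 = -566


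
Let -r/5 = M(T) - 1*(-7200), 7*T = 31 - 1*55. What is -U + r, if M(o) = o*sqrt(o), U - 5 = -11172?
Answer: -24833 + 240*I*sqrt(42)/49 ≈ -24833.0 + 31.742*I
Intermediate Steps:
U = -11167 (U = 5 - 11172 = -11167)
T = -24/7 (T = (31 - 1*55)/7 = (31 - 55)/7 = (1/7)*(-24) = -24/7 ≈ -3.4286)
M(o) = o**(3/2)
r = -36000 + 240*I*sqrt(42)/49 (r = -5*((-24/7)**(3/2) - 1*(-7200)) = -5*(-48*I*sqrt(42)/49 + 7200) = -5*(7200 - 48*I*sqrt(42)/49) = -36000 + 240*I*sqrt(42)/49 ≈ -36000.0 + 31.742*I)
-U + r = -1*(-11167) + (-36000 + 240*I*sqrt(42)/49) = 11167 + (-36000 + 240*I*sqrt(42)/49) = -24833 + 240*I*sqrt(42)/49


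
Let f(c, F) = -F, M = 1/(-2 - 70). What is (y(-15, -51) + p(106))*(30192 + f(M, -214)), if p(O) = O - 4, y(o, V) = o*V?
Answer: 26362002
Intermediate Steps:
y(o, V) = V*o
M = -1/72 (M = 1/(-72) = -1/72 ≈ -0.013889)
p(O) = -4 + O
(y(-15, -51) + p(106))*(30192 + f(M, -214)) = (-51*(-15) + (-4 + 106))*(30192 - 1*(-214)) = (765 + 102)*(30192 + 214) = 867*30406 = 26362002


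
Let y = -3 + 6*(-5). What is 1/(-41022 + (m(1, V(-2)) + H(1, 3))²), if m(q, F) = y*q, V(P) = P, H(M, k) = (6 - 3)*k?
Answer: -1/40446 ≈ -2.4724e-5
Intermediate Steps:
y = -33 (y = -3 - 30 = -33)
H(M, k) = 3*k
m(q, F) = -33*q
1/(-41022 + (m(1, V(-2)) + H(1, 3))²) = 1/(-41022 + (-33*1 + 3*3)²) = 1/(-41022 + (-33 + 9)²) = 1/(-41022 + (-24)²) = 1/(-41022 + 576) = 1/(-40446) = -1/40446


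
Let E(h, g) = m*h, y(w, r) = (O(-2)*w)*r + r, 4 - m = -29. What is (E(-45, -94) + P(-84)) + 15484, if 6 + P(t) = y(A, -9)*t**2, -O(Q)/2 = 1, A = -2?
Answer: -303527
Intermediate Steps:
m = 33 (m = 4 - 1*(-29) = 4 + 29 = 33)
O(Q) = -2 (O(Q) = -2*1 = -2)
y(w, r) = r - 2*r*w (y(w, r) = (-2*w)*r + r = -2*r*w + r = r - 2*r*w)
E(h, g) = 33*h
P(t) = -6 - 45*t**2 (P(t) = -6 + (-9*(1 - 2*(-2)))*t**2 = -6 + (-9*(1 + 4))*t**2 = -6 + (-9*5)*t**2 = -6 - 45*t**2)
(E(-45, -94) + P(-84)) + 15484 = (33*(-45) + (-6 - 45*(-84)**2)) + 15484 = (-1485 + (-6 - 45*7056)) + 15484 = (-1485 + (-6 - 317520)) + 15484 = (-1485 - 317526) + 15484 = -319011 + 15484 = -303527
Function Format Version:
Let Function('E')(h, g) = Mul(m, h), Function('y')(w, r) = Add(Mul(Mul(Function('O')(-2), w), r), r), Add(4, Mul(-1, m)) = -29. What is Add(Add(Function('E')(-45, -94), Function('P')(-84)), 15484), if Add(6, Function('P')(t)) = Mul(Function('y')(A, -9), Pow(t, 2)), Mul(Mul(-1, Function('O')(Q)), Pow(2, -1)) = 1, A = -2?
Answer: -303527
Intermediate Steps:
m = 33 (m = Add(4, Mul(-1, -29)) = Add(4, 29) = 33)
Function('O')(Q) = -2 (Function('O')(Q) = Mul(-2, 1) = -2)
Function('y')(w, r) = Add(r, Mul(-2, r, w)) (Function('y')(w, r) = Add(Mul(Mul(-2, w), r), r) = Add(Mul(-2, r, w), r) = Add(r, Mul(-2, r, w)))
Function('E')(h, g) = Mul(33, h)
Function('P')(t) = Add(-6, Mul(-45, Pow(t, 2))) (Function('P')(t) = Add(-6, Mul(Mul(-9, Add(1, Mul(-2, -2))), Pow(t, 2))) = Add(-6, Mul(Mul(-9, Add(1, 4)), Pow(t, 2))) = Add(-6, Mul(Mul(-9, 5), Pow(t, 2))) = Add(-6, Mul(-45, Pow(t, 2))))
Add(Add(Function('E')(-45, -94), Function('P')(-84)), 15484) = Add(Add(Mul(33, -45), Add(-6, Mul(-45, Pow(-84, 2)))), 15484) = Add(Add(-1485, Add(-6, Mul(-45, 7056))), 15484) = Add(Add(-1485, Add(-6, -317520)), 15484) = Add(Add(-1485, -317526), 15484) = Add(-319011, 15484) = -303527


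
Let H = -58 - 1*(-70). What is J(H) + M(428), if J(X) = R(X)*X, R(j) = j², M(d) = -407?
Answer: 1321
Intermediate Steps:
H = 12 (H = -58 + 70 = 12)
J(X) = X³ (J(X) = X²*X = X³)
J(H) + M(428) = 12³ - 407 = 1728 - 407 = 1321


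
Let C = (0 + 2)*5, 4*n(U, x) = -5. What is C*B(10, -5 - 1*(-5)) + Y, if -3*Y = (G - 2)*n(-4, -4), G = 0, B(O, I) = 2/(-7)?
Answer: -155/42 ≈ -3.6905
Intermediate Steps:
B(O, I) = -2/7 (B(O, I) = 2*(-1/7) = -2/7)
n(U, x) = -5/4 (n(U, x) = (1/4)*(-5) = -5/4)
C = 10 (C = 2*5 = 10)
Y = -5/6 (Y = -(0 - 2)*(-5)/(3*4) = -(-2)*(-5)/(3*4) = -1/3*5/2 = -5/6 ≈ -0.83333)
C*B(10, -5 - 1*(-5)) + Y = 10*(-2/7) - 5/6 = -20/7 - 5/6 = -155/42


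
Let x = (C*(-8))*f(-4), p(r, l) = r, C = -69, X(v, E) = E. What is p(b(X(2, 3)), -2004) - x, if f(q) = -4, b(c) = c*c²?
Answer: 2235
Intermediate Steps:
b(c) = c³
x = -2208 (x = -69*(-8)*(-4) = 552*(-4) = -2208)
p(b(X(2, 3)), -2004) - x = 3³ - 1*(-2208) = 27 + 2208 = 2235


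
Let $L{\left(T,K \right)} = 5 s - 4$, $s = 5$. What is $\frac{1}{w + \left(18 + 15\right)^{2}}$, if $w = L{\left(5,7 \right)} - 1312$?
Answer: $- \frac{1}{202} \approx -0.0049505$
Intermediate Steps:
$L{\left(T,K \right)} = 21$ ($L{\left(T,K \right)} = 5 \cdot 5 - 4 = 25 - 4 = 21$)
$w = -1291$ ($w = 21 - 1312 = -1291$)
$\frac{1}{w + \left(18 + 15\right)^{2}} = \frac{1}{-1291 + \left(18 + 15\right)^{2}} = \frac{1}{-1291 + 33^{2}} = \frac{1}{-1291 + 1089} = \frac{1}{-202} = - \frac{1}{202}$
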